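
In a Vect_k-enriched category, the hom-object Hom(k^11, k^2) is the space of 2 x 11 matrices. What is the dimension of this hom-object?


In Vect-enriched categories, Hom(k^n, k^m) is the space of m x n matrices.
dim(Hom(k^11, k^2)) = 2 * 11 = 22

22


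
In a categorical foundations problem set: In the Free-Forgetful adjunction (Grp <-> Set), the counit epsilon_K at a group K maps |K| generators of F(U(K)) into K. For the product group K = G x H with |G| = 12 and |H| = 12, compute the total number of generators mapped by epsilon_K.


The counit epsilon_K: F(U(K)) -> K of the Free-Forgetful adjunction
maps |K| generators of F(U(K)) into K. For K = G x H (the product group),
|G x H| = |G| * |H|.
Total generators mapped = 12 * 12 = 144.

144


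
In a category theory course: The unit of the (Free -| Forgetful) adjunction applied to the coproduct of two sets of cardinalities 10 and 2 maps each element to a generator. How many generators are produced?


The unit eta_X: X -> U(F(X)) of the Free-Forgetful adjunction
maps each element of X to a generator of F(X). For X = S + T (disjoint
union in Set), |S + T| = |S| + |T|.
Total mappings = 10 + 2 = 12.

12


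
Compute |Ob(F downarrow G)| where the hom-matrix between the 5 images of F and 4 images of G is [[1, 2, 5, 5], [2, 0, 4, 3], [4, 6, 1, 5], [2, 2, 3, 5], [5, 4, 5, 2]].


Objects of (F downarrow G) are triples (a, b, h: F(a)->G(b)).
The count equals the sum of all entries in the hom-matrix.
sum(row 0) = 13
sum(row 1) = 9
sum(row 2) = 16
sum(row 3) = 12
sum(row 4) = 16
Grand total = 66

66


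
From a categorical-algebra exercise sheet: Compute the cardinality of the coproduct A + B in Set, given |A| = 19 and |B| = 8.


In Set, the coproduct A + B is the disjoint union.
|A + B| = |A| + |B| = 19 + 8 = 27

27


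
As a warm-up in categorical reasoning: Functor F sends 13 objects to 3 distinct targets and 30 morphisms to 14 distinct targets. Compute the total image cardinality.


The image of F consists of distinct objects and distinct morphisms.
|Im(F)| on objects = 3
|Im(F)| on morphisms = 14
Total image cardinality = 3 + 14 = 17

17


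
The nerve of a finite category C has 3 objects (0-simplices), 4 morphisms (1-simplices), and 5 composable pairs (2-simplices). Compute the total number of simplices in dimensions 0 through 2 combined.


The 2-skeleton of the nerve N(C) consists of simplices in dimensions 0, 1, 2:
  |N(C)_0| = 3 (objects)
  |N(C)_1| = 4 (morphisms)
  |N(C)_2| = 5 (composable pairs)
Total = 3 + 4 + 5 = 12

12


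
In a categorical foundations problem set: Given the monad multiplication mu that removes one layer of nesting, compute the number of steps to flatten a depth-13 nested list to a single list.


Each application of mu: T^2 -> T removes one layer of nesting.
Starting at depth 13 (i.e., T^13(X)), we need to reach T(X).
Number of mu applications = 13 - 1 = 12

12


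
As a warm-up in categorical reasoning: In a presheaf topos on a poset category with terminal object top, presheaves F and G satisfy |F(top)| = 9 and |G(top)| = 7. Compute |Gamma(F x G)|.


Global sections of a presheaf on a poset with terminal top satisfy
Gamma(H) ~ H(top). Presheaves admit pointwise products, so
(F x G)(top) = F(top) x G(top) (Cartesian product).
|Gamma(F x G)| = |F(top)| * |G(top)| = 9 * 7 = 63.

63


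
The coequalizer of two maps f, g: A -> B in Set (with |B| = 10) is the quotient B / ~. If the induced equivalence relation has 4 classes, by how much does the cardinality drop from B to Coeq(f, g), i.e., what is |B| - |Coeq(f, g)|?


The coequalizer Coeq(f, g) = B / ~ has one element per equivalence class.
|B| = 10, |Coeq(f, g)| = 4.
|B| - |Coeq(f, g)| = 10 - 4 = 6.

6


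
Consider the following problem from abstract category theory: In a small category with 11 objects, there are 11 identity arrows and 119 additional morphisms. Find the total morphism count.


Each object has an identity morphism, giving 11 identities.
Adding the 119 non-identity morphisms:
Total = 11 + 119 = 130

130


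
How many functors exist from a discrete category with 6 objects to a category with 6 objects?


A functor from a discrete category C to D is determined by
where each object maps. Each of the 6 objects of C can map
to any of the 6 objects of D independently.
Number of functors = 6^6 = 46656

46656


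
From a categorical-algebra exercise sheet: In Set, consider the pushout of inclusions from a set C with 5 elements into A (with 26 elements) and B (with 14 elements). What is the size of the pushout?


The pushout A +_C B identifies the images of C in A and B.
|A +_C B| = |A| + |B| - |C| (for injections).
= 26 + 14 - 5 = 35

35


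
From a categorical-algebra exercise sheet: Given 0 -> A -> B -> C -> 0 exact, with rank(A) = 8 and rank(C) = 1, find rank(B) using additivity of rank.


For a short exact sequence 0 -> A -> B -> C -> 0,
rank is additive: rank(B) = rank(A) + rank(C).
rank(B) = 8 + 1 = 9

9


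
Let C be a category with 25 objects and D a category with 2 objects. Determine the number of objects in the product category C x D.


The product category C x D has objects that are pairs (c, d).
Number of pairs = |Ob(C)| * |Ob(D)| = 25 * 2 = 50

50


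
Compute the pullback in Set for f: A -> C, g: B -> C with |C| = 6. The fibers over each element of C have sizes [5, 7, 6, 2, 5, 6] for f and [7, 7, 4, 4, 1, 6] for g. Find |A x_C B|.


The pullback A x_C B consists of pairs (a, b) with f(a) = g(b).
For each element c in C, the fiber product has |f^-1(c)| * |g^-1(c)| elements.
Summing over C: 5 * 7 + 7 * 7 + 6 * 4 + 2 * 4 + 5 * 1 + 6 * 6
= 35 + 49 + 24 + 8 + 5 + 36 = 157

157


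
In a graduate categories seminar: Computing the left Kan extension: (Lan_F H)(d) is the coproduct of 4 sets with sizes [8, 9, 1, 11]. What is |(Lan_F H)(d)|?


Pointwise, the left Kan extension (Lan_F H)(d) is the colimit, indexed
by the comma category (F downarrow d), of H composed with the
projection (F downarrow d) -> C. Here that colimit is given
as a coproduct (disjoint union) of sets, so its cardinality is the
sum of the sizes of the summands.
Coproduct of sets with sizes: 8 + 9 + 1 + 11
= 29

29


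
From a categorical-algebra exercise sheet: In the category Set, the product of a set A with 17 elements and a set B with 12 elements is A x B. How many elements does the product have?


In Set, the product A x B is the Cartesian product.
By the universal property, |A x B| = |A| * |B|.
|A x B| = 17 * 12 = 204

204


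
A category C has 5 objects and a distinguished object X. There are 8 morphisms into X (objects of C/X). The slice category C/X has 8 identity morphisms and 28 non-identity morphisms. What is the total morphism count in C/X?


In the slice category C/X, objects are morphisms to X.
Identity morphisms: 8 (one per object of C/X).
Non-identity morphisms: 28.
Total = 8 + 28 = 36

36


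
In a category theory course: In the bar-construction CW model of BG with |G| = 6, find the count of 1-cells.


In the bar-construction CW model of BG, the n-cells are indexed by
n-tuples [g_1|...|g_n] of non-identity elements of G (degenerate
simplices with some g_i = e do not contribute cells), so there are
(|G| - 1)^n n-cells.
For dim = 1 with |G| = 6:
cells = (6 - 1)^1 = 5^1 = 5

5


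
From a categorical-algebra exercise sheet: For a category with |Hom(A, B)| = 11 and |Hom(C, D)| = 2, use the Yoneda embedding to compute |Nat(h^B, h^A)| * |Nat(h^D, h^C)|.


By the Yoneda lemma, Nat(h^B, h^A) is isomorphic to Hom(A, B),
so |Nat(h^B, h^A)| = |Hom(A, B)| and |Nat(h^D, h^C)| = |Hom(C, D)|.
|Hom(A, B)| = 11, |Hom(C, D)| = 2.
|Nat(h^B, h^A) x Nat(h^D, h^C)| = 11 * 2 = 22

22


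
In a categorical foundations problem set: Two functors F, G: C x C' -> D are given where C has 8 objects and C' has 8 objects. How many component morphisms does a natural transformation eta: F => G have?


A natural transformation eta: F => G assigns one component morphism per
object of the domain category.
The domain is the product category C x C', so
|Ob(C x C')| = |Ob(C)| * |Ob(C')| = 8 * 8 = 64.
Therefore eta has 64 component morphisms.

64


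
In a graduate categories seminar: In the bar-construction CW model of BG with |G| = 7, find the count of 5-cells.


In the bar-construction CW model of BG, the n-cells are indexed by
n-tuples [g_1|...|g_n] of non-identity elements of G (degenerate
simplices with some g_i = e do not contribute cells), so there are
(|G| - 1)^n n-cells.
For dim = 5 with |G| = 7:
cells = (7 - 1)^5 = 6^5 = 7776

7776


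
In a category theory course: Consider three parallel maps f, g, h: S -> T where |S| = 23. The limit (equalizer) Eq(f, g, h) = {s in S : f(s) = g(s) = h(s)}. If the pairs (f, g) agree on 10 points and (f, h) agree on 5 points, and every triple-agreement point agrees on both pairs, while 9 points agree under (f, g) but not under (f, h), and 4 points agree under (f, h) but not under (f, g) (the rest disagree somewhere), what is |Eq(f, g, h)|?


Eq(f, g, h) is the triple-agreement set: points in S where all three
maps take the same value. Using inclusion-exclusion on the pairwise data:
Pair (f, g) agrees on 10 points; pair (f, h) on 5 points.
Points agreeing under (f, g) but not (f, h) = 9; under (f, h) but not (f, g) = 4.
Triple-agreement = agreement-in-(f, g) minus points that agree under (f, g) but not (f, h):
|Eq(f, g, h)| = 10 - 9 = 1
(cross-check via (f, h): 5 - 4 = 1.)

1


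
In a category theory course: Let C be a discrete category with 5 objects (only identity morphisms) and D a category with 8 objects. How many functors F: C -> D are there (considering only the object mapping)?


A functor from a discrete category C to D is determined by
where each object maps. Each of the 5 objects of C can map
to any of the 8 objects of D independently.
Number of functors = 8^5 = 32768

32768


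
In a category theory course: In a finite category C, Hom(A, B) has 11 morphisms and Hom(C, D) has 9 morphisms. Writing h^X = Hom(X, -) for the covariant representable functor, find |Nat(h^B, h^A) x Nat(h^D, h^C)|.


By the Yoneda lemma, Nat(h^B, h^A) is isomorphic to Hom(A, B),
so |Nat(h^B, h^A)| = |Hom(A, B)| and |Nat(h^D, h^C)| = |Hom(C, D)|.
|Hom(A, B)| = 11, |Hom(C, D)| = 9.
|Nat(h^B, h^A) x Nat(h^D, h^C)| = 11 * 9 = 99

99


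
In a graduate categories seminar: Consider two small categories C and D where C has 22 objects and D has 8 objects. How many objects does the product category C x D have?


The product category C x D has objects that are pairs (c, d).
Number of pairs = |Ob(C)| * |Ob(D)| = 22 * 8 = 176

176


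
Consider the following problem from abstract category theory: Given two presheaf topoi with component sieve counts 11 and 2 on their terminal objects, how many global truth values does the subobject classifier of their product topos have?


In a product of presheaf topoi E_1 x E_2, the subobject classifier
is Omega = Omega_1 x Omega_2 (componentwise), so
|Omega(top)| = |Omega_1(top_1)| * |Omega_2(top_2)|.
= 11 * 2 = 22.

22


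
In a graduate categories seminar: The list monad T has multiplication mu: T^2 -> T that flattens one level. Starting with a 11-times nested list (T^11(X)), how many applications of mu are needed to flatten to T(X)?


Each application of mu: T^2 -> T removes one layer of nesting.
Starting at depth 11 (i.e., T^11(X)), we need to reach T(X).
Number of mu applications = 11 - 1 = 10

10


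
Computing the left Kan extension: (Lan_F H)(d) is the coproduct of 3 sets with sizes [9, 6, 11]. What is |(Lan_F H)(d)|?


Pointwise, the left Kan extension (Lan_F H)(d) is the colimit, indexed
by the comma category (F downarrow d), of H composed with the
projection (F downarrow d) -> C. Here that colimit is given
as a coproduct (disjoint union) of sets, so its cardinality is the
sum of the sizes of the summands.
Coproduct of sets with sizes: 9 + 6 + 11
= 26

26


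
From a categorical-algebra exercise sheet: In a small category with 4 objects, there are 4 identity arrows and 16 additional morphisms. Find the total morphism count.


Each object has an identity morphism, giving 4 identities.
Adding the 16 non-identity morphisms:
Total = 4 + 16 = 20

20


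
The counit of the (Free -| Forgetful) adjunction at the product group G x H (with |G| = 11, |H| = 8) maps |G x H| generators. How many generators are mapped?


The counit epsilon_K: F(U(K)) -> K of the Free-Forgetful adjunction
maps |K| generators of F(U(K)) into K. For K = G x H (the product group),
|G x H| = |G| * |H|.
Total generators mapped = 11 * 8 = 88.

88


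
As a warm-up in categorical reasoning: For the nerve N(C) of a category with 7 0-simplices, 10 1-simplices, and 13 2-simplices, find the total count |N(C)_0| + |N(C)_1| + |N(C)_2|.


The 2-skeleton of the nerve N(C) consists of simplices in dimensions 0, 1, 2:
  |N(C)_0| = 7 (objects)
  |N(C)_1| = 10 (morphisms)
  |N(C)_2| = 13 (composable pairs)
Total = 7 + 10 + 13 = 30

30


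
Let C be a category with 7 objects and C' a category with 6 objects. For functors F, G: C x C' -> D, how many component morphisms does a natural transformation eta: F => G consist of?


A natural transformation eta: F => G assigns one component morphism per
object of the domain category.
The domain is the product category C x C', so
|Ob(C x C')| = |Ob(C)| * |Ob(C')| = 7 * 6 = 42.
Therefore eta has 42 component morphisms.

42


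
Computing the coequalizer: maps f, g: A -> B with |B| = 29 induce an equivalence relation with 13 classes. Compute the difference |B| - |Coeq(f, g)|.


The coequalizer Coeq(f, g) = B / ~ has one element per equivalence class.
|B| = 29, |Coeq(f, g)| = 13.
|B| - |Coeq(f, g)| = 29 - 13 = 16.

16


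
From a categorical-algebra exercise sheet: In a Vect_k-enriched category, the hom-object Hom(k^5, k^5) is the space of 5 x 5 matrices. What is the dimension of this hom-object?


In Vect-enriched categories, Hom(k^n, k^m) is the space of m x n matrices.
dim(Hom(k^5, k^5)) = 5 * 5 = 25

25


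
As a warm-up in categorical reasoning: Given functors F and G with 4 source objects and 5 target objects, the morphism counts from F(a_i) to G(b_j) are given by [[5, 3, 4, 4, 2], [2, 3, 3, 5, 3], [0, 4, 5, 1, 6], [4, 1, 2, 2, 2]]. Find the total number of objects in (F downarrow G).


Objects of (F downarrow G) are triples (a, b, h: F(a)->G(b)).
The count equals the sum of all entries in the hom-matrix.
sum(row 0) = 18
sum(row 1) = 16
sum(row 2) = 16
sum(row 3) = 11
Grand total = 61

61


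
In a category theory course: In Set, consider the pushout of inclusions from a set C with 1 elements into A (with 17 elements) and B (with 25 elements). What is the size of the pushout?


The pushout A +_C B identifies the images of C in A and B.
|A +_C B| = |A| + |B| - |C| (for injections).
= 17 + 25 - 1 = 41

41


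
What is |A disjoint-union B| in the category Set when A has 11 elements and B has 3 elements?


In Set, the coproduct A + B is the disjoint union.
|A + B| = |A| + |B| = 11 + 3 = 14

14


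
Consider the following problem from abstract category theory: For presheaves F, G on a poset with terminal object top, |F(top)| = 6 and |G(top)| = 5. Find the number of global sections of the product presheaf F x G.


Global sections of a presheaf on a poset with terminal top satisfy
Gamma(H) ~ H(top). Presheaves admit pointwise products, so
(F x G)(top) = F(top) x G(top) (Cartesian product).
|Gamma(F x G)| = |F(top)| * |G(top)| = 6 * 5 = 30.

30


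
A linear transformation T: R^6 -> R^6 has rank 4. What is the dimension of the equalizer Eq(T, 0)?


The equalizer of f and the zero map is ker(f).
By the rank-nullity theorem: dim(ker(f)) = dim(domain) - rank(f).
dim(ker(f)) = 6 - 4 = 2

2


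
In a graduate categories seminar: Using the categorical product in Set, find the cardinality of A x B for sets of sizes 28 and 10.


In Set, the product A x B is the Cartesian product.
By the universal property, |A x B| = |A| * |B|.
|A x B| = 28 * 10 = 280

280


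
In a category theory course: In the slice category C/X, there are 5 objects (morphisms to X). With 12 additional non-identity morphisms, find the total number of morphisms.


In the slice category C/X, objects are morphisms to X.
Identity morphisms: 5 (one per object of C/X).
Non-identity morphisms: 12.
Total = 5 + 12 = 17

17


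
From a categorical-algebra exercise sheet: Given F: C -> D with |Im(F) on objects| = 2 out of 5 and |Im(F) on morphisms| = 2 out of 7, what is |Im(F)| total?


The image of F consists of distinct objects and distinct morphisms.
|Im(F)| on objects = 2
|Im(F)| on morphisms = 2
Total image cardinality = 2 + 2 = 4

4


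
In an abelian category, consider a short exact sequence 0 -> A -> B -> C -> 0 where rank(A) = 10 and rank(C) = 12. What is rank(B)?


For a short exact sequence 0 -> A -> B -> C -> 0,
rank is additive: rank(B) = rank(A) + rank(C).
rank(B) = 10 + 12 = 22

22


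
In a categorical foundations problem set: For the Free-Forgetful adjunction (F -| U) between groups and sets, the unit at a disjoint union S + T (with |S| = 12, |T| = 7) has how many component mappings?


The unit eta_X: X -> U(F(X)) of the Free-Forgetful adjunction
maps each element of X to a generator of F(X). For X = S + T (disjoint
union in Set), |S + T| = |S| + |T|.
Total mappings = 12 + 7 = 19.

19


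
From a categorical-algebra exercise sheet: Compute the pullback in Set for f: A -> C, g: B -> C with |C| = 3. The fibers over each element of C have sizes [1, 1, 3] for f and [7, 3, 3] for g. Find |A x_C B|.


The pullback A x_C B consists of pairs (a, b) with f(a) = g(b).
For each element c in C, the fiber product has |f^-1(c)| * |g^-1(c)| elements.
Summing over C: 1 * 7 + 1 * 3 + 3 * 3
= 7 + 3 + 9 = 19

19


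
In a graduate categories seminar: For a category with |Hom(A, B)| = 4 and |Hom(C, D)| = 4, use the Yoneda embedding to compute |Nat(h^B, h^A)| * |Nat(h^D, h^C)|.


By the Yoneda lemma, Nat(h^B, h^A) is isomorphic to Hom(A, B),
so |Nat(h^B, h^A)| = |Hom(A, B)| and |Nat(h^D, h^C)| = |Hom(C, D)|.
|Hom(A, B)| = 4, |Hom(C, D)| = 4.
|Nat(h^B, h^A) x Nat(h^D, h^C)| = 4 * 4 = 16

16


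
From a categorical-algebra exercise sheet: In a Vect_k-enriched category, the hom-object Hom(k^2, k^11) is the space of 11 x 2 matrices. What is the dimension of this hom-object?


In Vect-enriched categories, Hom(k^n, k^m) is the space of m x n matrices.
dim(Hom(k^2, k^11)) = 11 * 2 = 22

22


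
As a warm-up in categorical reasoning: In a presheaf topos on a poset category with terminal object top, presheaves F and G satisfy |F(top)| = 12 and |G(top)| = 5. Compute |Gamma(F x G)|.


Global sections of a presheaf on a poset with terminal top satisfy
Gamma(H) ~ H(top). Presheaves admit pointwise products, so
(F x G)(top) = F(top) x G(top) (Cartesian product).
|Gamma(F x G)| = |F(top)| * |G(top)| = 12 * 5 = 60.

60


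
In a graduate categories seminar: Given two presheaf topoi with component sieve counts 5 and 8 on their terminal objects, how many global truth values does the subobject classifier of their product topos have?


In a product of presheaf topoi E_1 x E_2, the subobject classifier
is Omega = Omega_1 x Omega_2 (componentwise), so
|Omega(top)| = |Omega_1(top_1)| * |Omega_2(top_2)|.
= 5 * 8 = 40.

40


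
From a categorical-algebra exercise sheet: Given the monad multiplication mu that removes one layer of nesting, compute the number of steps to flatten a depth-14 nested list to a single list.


Each application of mu: T^2 -> T removes one layer of nesting.
Starting at depth 14 (i.e., T^14(X)), we need to reach T(X).
Number of mu applications = 14 - 1 = 13

13


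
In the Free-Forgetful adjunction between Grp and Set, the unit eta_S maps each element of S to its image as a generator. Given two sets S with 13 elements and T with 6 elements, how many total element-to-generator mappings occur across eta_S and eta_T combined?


The unit eta_X: X -> U(F(X)) of the Free-Forgetful adjunction
maps each element of X to a generator of F(X). For X = S + T (disjoint
union in Set), |S + T| = |S| + |T|.
Total mappings = 13 + 6 = 19.

19


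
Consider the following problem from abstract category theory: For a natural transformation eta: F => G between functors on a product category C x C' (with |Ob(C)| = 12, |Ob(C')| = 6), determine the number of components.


A natural transformation eta: F => G assigns one component morphism per
object of the domain category.
The domain is the product category C x C', so
|Ob(C x C')| = |Ob(C)| * |Ob(C')| = 12 * 6 = 72.
Therefore eta has 72 component morphisms.

72


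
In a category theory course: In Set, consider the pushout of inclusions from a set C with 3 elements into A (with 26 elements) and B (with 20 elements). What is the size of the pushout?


The pushout A +_C B identifies the images of C in A and B.
|A +_C B| = |A| + |B| - |C| (for injections).
= 26 + 20 - 3 = 43

43


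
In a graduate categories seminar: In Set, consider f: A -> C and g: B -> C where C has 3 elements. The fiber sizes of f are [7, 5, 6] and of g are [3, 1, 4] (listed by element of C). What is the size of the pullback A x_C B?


The pullback A x_C B consists of pairs (a, b) with f(a) = g(b).
For each element c in C, the fiber product has |f^-1(c)| * |g^-1(c)| elements.
Summing over C: 7 * 3 + 5 * 1 + 6 * 4
= 21 + 5 + 24 = 50

50


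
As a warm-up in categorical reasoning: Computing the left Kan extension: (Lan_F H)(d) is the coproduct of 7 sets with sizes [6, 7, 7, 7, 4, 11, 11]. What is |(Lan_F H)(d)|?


Pointwise, the left Kan extension (Lan_F H)(d) is the colimit, indexed
by the comma category (F downarrow d), of H composed with the
projection (F downarrow d) -> C. Here that colimit is given
as a coproduct (disjoint union) of sets, so its cardinality is the
sum of the sizes of the summands.
Coproduct of sets with sizes: 6 + 7 + 7 + 7 + 4 + 11 + 11
= 53

53


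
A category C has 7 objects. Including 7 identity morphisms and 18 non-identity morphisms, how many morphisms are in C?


Each object has an identity morphism, giving 7 identities.
Adding the 18 non-identity morphisms:
Total = 7 + 18 = 25

25


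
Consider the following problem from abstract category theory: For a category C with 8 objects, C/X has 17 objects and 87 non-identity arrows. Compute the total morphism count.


In the slice category C/X, objects are morphisms to X.
Identity morphisms: 17 (one per object of C/X).
Non-identity morphisms: 87.
Total = 17 + 87 = 104

104


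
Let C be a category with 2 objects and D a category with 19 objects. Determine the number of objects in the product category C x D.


The product category C x D has objects that are pairs (c, d).
Number of pairs = |Ob(C)| * |Ob(D)| = 2 * 19 = 38

38


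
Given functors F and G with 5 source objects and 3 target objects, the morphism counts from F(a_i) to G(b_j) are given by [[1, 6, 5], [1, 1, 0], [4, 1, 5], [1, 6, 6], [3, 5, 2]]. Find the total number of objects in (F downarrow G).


Objects of (F downarrow G) are triples (a, b, h: F(a)->G(b)).
The count equals the sum of all entries in the hom-matrix.
sum(row 0) = 12
sum(row 1) = 2
sum(row 2) = 10
sum(row 3) = 13
sum(row 4) = 10
Grand total = 47

47


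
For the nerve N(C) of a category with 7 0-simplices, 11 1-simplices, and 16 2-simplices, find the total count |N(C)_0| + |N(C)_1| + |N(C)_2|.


The 2-skeleton of the nerve N(C) consists of simplices in dimensions 0, 1, 2:
  |N(C)_0| = 7 (objects)
  |N(C)_1| = 11 (morphisms)
  |N(C)_2| = 16 (composable pairs)
Total = 7 + 11 + 16 = 34

34


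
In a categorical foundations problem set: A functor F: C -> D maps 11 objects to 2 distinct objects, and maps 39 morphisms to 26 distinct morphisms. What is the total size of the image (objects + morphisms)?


The image of F consists of distinct objects and distinct morphisms.
|Im(F)| on objects = 2
|Im(F)| on morphisms = 26
Total image cardinality = 2 + 26 = 28

28


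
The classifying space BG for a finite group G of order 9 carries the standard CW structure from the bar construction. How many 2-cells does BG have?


In the bar-construction CW model of BG, the n-cells are indexed by
n-tuples [g_1|...|g_n] of non-identity elements of G (degenerate
simplices with some g_i = e do not contribute cells), so there are
(|G| - 1)^n n-cells.
For dim = 2 with |G| = 9:
cells = (9 - 1)^2 = 8^2 = 64

64


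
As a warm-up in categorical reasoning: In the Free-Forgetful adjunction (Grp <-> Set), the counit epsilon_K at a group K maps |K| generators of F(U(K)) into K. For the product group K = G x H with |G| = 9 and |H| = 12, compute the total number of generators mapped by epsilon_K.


The counit epsilon_K: F(U(K)) -> K of the Free-Forgetful adjunction
maps |K| generators of F(U(K)) into K. For K = G x H (the product group),
|G x H| = |G| * |H|.
Total generators mapped = 9 * 12 = 108.

108


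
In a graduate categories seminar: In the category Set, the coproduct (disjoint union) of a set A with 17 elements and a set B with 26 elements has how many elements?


In Set, the coproduct A + B is the disjoint union.
|A + B| = |A| + |B| = 17 + 26 = 43

43


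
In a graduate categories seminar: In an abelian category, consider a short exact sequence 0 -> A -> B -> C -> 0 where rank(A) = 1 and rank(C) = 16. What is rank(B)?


For a short exact sequence 0 -> A -> B -> C -> 0,
rank is additive: rank(B) = rank(A) + rank(C).
rank(B) = 1 + 16 = 17

17


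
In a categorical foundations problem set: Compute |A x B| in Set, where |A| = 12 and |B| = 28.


In Set, the product A x B is the Cartesian product.
By the universal property, |A x B| = |A| * |B|.
|A x B| = 12 * 28 = 336

336


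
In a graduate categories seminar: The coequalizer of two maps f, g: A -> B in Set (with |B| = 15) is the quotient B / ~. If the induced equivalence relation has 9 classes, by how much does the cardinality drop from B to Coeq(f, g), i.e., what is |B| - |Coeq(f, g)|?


The coequalizer Coeq(f, g) = B / ~ has one element per equivalence class.
|B| = 15, |Coeq(f, g)| = 9.
|B| - |Coeq(f, g)| = 15 - 9 = 6.

6


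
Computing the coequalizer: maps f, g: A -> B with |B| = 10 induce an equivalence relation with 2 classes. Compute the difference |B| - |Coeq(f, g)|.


The coequalizer Coeq(f, g) = B / ~ has one element per equivalence class.
|B| = 10, |Coeq(f, g)| = 2.
|B| - |Coeq(f, g)| = 10 - 2 = 8.

8


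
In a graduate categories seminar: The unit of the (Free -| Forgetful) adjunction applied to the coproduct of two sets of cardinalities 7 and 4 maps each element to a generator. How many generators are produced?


The unit eta_X: X -> U(F(X)) of the Free-Forgetful adjunction
maps each element of X to a generator of F(X). For X = S + T (disjoint
union in Set), |S + T| = |S| + |T|.
Total mappings = 7 + 4 = 11.

11


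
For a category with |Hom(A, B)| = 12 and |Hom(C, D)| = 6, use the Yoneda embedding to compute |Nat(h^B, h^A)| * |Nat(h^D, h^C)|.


By the Yoneda lemma, Nat(h^B, h^A) is isomorphic to Hom(A, B),
so |Nat(h^B, h^A)| = |Hom(A, B)| and |Nat(h^D, h^C)| = |Hom(C, D)|.
|Hom(A, B)| = 12, |Hom(C, D)| = 6.
|Nat(h^B, h^A) x Nat(h^D, h^C)| = 12 * 6 = 72

72


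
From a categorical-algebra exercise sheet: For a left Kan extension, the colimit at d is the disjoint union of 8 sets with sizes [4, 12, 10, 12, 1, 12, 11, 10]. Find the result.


Pointwise, the left Kan extension (Lan_F H)(d) is the colimit, indexed
by the comma category (F downarrow d), of H composed with the
projection (F downarrow d) -> C. Here that colimit is given
as a coproduct (disjoint union) of sets, so its cardinality is the
sum of the sizes of the summands.
Coproduct of sets with sizes: 4 + 12 + 10 + 12 + 1 + 12 + 11 + 10
= 72

72


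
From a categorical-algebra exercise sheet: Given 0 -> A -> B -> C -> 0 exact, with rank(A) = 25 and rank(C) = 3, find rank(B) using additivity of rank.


For a short exact sequence 0 -> A -> B -> C -> 0,
rank is additive: rank(B) = rank(A) + rank(C).
rank(B) = 25 + 3 = 28

28


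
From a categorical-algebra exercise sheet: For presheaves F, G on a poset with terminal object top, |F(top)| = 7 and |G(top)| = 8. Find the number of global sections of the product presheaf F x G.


Global sections of a presheaf on a poset with terminal top satisfy
Gamma(H) ~ H(top). Presheaves admit pointwise products, so
(F x G)(top) = F(top) x G(top) (Cartesian product).
|Gamma(F x G)| = |F(top)| * |G(top)| = 7 * 8 = 56.

56


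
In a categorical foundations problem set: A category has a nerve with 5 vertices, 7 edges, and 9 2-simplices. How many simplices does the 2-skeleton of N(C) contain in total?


The 2-skeleton of the nerve N(C) consists of simplices in dimensions 0, 1, 2:
  |N(C)_0| = 5 (objects)
  |N(C)_1| = 7 (morphisms)
  |N(C)_2| = 9 (composable pairs)
Total = 5 + 7 + 9 = 21

21


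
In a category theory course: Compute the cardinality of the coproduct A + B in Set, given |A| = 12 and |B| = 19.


In Set, the coproduct A + B is the disjoint union.
|A + B| = |A| + |B| = 12 + 19 = 31

31


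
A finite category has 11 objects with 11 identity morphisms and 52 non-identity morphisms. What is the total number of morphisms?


Each object has an identity morphism, giving 11 identities.
Adding the 52 non-identity morphisms:
Total = 11 + 52 = 63

63


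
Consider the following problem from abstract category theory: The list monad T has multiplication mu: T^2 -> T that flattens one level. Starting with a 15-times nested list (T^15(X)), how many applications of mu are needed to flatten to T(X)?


Each application of mu: T^2 -> T removes one layer of nesting.
Starting at depth 15 (i.e., T^15(X)), we need to reach T(X).
Number of mu applications = 15 - 1 = 14

14


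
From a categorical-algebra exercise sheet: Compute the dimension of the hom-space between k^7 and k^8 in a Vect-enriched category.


In Vect-enriched categories, Hom(k^n, k^m) is the space of m x n matrices.
dim(Hom(k^7, k^8)) = 8 * 7 = 56

56


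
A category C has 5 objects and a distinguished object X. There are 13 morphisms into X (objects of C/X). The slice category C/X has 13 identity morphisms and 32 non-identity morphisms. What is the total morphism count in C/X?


In the slice category C/X, objects are morphisms to X.
Identity morphisms: 13 (one per object of C/X).
Non-identity morphisms: 32.
Total = 13 + 32 = 45

45


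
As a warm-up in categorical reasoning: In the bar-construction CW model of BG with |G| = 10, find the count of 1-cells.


In the bar-construction CW model of BG, the n-cells are indexed by
n-tuples [g_1|...|g_n] of non-identity elements of G (degenerate
simplices with some g_i = e do not contribute cells), so there are
(|G| - 1)^n n-cells.
For dim = 1 with |G| = 10:
cells = (10 - 1)^1 = 9^1 = 9

9


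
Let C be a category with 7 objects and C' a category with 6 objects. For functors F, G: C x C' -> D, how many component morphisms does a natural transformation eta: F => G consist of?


A natural transformation eta: F => G assigns one component morphism per
object of the domain category.
The domain is the product category C x C', so
|Ob(C x C')| = |Ob(C)| * |Ob(C')| = 7 * 6 = 42.
Therefore eta has 42 component morphisms.

42


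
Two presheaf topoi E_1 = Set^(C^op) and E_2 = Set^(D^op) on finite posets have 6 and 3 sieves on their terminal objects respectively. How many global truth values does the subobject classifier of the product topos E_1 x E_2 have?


In a product of presheaf topoi E_1 x E_2, the subobject classifier
is Omega = Omega_1 x Omega_2 (componentwise), so
|Omega(top)| = |Omega_1(top_1)| * |Omega_2(top_2)|.
= 6 * 3 = 18.

18


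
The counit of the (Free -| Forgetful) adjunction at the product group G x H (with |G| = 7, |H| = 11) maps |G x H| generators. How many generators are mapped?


The counit epsilon_K: F(U(K)) -> K of the Free-Forgetful adjunction
maps |K| generators of F(U(K)) into K. For K = G x H (the product group),
|G x H| = |G| * |H|.
Total generators mapped = 7 * 11 = 77.

77


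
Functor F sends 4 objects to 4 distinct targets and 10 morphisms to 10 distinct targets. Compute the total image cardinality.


The image of F consists of distinct objects and distinct morphisms.
|Im(F)| on objects = 4
|Im(F)| on morphisms = 10
Total image cardinality = 4 + 10 = 14

14


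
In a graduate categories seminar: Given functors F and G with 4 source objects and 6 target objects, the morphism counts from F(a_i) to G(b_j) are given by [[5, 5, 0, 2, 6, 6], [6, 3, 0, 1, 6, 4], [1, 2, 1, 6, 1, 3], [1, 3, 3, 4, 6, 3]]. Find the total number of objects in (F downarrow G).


Objects of (F downarrow G) are triples (a, b, h: F(a)->G(b)).
The count equals the sum of all entries in the hom-matrix.
sum(row 0) = 24
sum(row 1) = 20
sum(row 2) = 14
sum(row 3) = 20
Grand total = 78

78


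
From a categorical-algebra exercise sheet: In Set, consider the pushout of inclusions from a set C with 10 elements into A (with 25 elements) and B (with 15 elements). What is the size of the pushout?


The pushout A +_C B identifies the images of C in A and B.
|A +_C B| = |A| + |B| - |C| (for injections).
= 25 + 15 - 10 = 30

30


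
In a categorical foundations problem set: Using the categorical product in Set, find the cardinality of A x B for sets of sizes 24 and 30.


In Set, the product A x B is the Cartesian product.
By the universal property, |A x B| = |A| * |B|.
|A x B| = 24 * 30 = 720

720


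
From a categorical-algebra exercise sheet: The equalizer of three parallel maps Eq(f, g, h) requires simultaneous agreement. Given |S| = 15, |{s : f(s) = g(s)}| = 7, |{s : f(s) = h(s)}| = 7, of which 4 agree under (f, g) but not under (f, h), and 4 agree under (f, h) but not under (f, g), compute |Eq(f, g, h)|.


Eq(f, g, h) is the triple-agreement set: points in S where all three
maps take the same value. Using inclusion-exclusion on the pairwise data:
Pair (f, g) agrees on 7 points; pair (f, h) on 7 points.
Points agreeing under (f, g) but not (f, h) = 4; under (f, h) but not (f, g) = 4.
Triple-agreement = agreement-in-(f, g) minus points that agree under (f, g) but not (f, h):
|Eq(f, g, h)| = 7 - 4 = 3
(cross-check via (f, h): 7 - 4 = 3.)

3


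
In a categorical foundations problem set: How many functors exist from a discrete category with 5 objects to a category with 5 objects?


A functor from a discrete category C to D is determined by
where each object maps. Each of the 5 objects of C can map
to any of the 5 objects of D independently.
Number of functors = 5^5 = 3125

3125


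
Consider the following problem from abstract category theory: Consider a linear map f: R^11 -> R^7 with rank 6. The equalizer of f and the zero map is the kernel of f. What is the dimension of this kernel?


The equalizer of f and the zero map is ker(f).
By the rank-nullity theorem: dim(ker(f)) = dim(domain) - rank(f).
dim(ker(f)) = 11 - 6 = 5

5


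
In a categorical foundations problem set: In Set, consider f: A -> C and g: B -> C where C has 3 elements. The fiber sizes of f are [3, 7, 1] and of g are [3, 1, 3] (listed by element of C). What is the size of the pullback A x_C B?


The pullback A x_C B consists of pairs (a, b) with f(a) = g(b).
For each element c in C, the fiber product has |f^-1(c)| * |g^-1(c)| elements.
Summing over C: 3 * 3 + 7 * 1 + 1 * 3
= 9 + 7 + 3 = 19

19


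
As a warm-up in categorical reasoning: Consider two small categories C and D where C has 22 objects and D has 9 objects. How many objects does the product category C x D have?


The product category C x D has objects that are pairs (c, d).
Number of pairs = |Ob(C)| * |Ob(D)| = 22 * 9 = 198

198


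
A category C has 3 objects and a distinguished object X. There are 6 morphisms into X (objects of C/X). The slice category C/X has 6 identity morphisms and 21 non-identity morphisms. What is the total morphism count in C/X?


In the slice category C/X, objects are morphisms to X.
Identity morphisms: 6 (one per object of C/X).
Non-identity morphisms: 21.
Total = 6 + 21 = 27

27


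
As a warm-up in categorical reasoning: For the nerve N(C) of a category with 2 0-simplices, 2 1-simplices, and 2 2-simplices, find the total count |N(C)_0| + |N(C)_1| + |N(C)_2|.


The 2-skeleton of the nerve N(C) consists of simplices in dimensions 0, 1, 2:
  |N(C)_0| = 2 (objects)
  |N(C)_1| = 2 (morphisms)
  |N(C)_2| = 2 (composable pairs)
Total = 2 + 2 + 2 = 6

6


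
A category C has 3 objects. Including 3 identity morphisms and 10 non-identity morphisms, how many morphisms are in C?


Each object has an identity morphism, giving 3 identities.
Adding the 10 non-identity morphisms:
Total = 3 + 10 = 13

13


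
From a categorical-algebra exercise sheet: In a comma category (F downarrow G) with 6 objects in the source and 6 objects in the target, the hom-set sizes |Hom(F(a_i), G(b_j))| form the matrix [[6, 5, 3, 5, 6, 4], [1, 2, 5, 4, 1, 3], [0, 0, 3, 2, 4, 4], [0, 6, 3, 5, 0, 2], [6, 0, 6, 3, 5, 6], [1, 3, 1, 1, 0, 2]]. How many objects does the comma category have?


Objects of (F downarrow G) are triples (a, b, h: F(a)->G(b)).
The count equals the sum of all entries in the hom-matrix.
sum(row 0) = 29
sum(row 1) = 16
sum(row 2) = 13
sum(row 3) = 16
sum(row 4) = 26
sum(row 5) = 8
Grand total = 108

108


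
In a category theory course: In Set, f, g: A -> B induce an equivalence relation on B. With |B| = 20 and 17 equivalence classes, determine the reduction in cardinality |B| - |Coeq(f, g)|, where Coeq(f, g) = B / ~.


The coequalizer Coeq(f, g) = B / ~ has one element per equivalence class.
|B| = 20, |Coeq(f, g)| = 17.
|B| - |Coeq(f, g)| = 20 - 17 = 3.

3


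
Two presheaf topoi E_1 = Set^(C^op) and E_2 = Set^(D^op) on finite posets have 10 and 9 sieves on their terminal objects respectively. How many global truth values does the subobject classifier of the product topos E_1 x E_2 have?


In a product of presheaf topoi E_1 x E_2, the subobject classifier
is Omega = Omega_1 x Omega_2 (componentwise), so
|Omega(top)| = |Omega_1(top_1)| * |Omega_2(top_2)|.
= 10 * 9 = 90.

90


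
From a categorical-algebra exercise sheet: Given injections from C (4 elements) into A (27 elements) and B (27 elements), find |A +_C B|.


The pushout A +_C B identifies the images of C in A and B.
|A +_C B| = |A| + |B| - |C| (for injections).
= 27 + 27 - 4 = 50

50


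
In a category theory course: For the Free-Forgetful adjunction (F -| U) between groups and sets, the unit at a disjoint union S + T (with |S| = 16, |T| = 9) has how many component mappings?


The unit eta_X: X -> U(F(X)) of the Free-Forgetful adjunction
maps each element of X to a generator of F(X). For X = S + T (disjoint
union in Set), |S + T| = |S| + |T|.
Total mappings = 16 + 9 = 25.

25


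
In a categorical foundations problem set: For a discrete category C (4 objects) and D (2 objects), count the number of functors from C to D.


A functor from a discrete category C to D is determined by
where each object maps. Each of the 4 objects of C can map
to any of the 2 objects of D independently.
Number of functors = 2^4 = 16

16


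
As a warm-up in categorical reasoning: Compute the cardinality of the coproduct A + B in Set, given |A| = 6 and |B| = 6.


In Set, the coproduct A + B is the disjoint union.
|A + B| = |A| + |B| = 6 + 6 = 12

12


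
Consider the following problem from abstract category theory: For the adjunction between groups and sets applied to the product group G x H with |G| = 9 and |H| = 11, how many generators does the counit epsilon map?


The counit epsilon_K: F(U(K)) -> K of the Free-Forgetful adjunction
maps |K| generators of F(U(K)) into K. For K = G x H (the product group),
|G x H| = |G| * |H|.
Total generators mapped = 9 * 11 = 99.

99


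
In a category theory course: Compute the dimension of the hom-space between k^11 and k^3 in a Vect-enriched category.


In Vect-enriched categories, Hom(k^n, k^m) is the space of m x n matrices.
dim(Hom(k^11, k^3)) = 3 * 11 = 33

33
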